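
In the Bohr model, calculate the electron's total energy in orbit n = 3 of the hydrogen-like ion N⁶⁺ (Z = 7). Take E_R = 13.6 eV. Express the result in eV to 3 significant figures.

-74.0 eV

E_n = −E_R·Z²/n² = −13.6 × 7²/3² = -74.0 eV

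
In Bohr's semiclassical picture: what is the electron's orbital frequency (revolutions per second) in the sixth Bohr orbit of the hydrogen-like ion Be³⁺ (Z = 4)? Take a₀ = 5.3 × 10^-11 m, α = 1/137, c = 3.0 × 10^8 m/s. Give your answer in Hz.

r = n²a₀/Z = 4.8 × 10^-10 m, v = Zαc/n = 1.5 × 10^6 m/s
f = v/(2πr) = 4.9 × 10^14 Hz

4.9 × 10^14 Hz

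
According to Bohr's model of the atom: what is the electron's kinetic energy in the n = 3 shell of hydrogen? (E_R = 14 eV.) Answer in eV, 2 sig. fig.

1.6 eV

For a Coulomb orbit the virial theorem gives K = −E_n.
E_n = −E_R·Z²/n², so K = E_R·Z²/n² = 14 × 1²/3² = 1.6 eV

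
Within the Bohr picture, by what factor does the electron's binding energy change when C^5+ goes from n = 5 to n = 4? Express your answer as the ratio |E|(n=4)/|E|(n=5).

25/16

|E| ∝ Z^2 · n^-2; with Z fixed, |E| ∝ n^-2.
|E|(n=4)/|E|(n=5) = (4/5)^-2 = 25/16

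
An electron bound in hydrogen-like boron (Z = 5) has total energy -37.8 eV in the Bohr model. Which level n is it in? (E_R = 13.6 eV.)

3

E_n = −E_R Z²/n² ⇒ n² = E_R Z²/(−E_n) = 13.6 × 5² / 37.8 ≈ 8.99
n = 3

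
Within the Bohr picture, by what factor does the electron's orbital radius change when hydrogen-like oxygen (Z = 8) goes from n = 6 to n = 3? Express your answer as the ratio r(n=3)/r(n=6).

r ∝ Z^-1 · n^2; with Z fixed, r ∝ n^2.
r(n=3)/r(n=6) = (3/6)^2 = 1/4

1/4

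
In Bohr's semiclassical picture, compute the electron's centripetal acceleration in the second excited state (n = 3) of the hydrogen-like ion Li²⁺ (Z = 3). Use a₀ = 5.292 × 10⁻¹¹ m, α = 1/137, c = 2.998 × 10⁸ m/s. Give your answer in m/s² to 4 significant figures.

r = n²a₀/Z = 1.588 × 10⁻¹⁰ m, v = Zαc/n = 2.188 × 10⁶ m/s
a = v²/r = (2.188 × 10⁶)² / 1.588 × 10⁻¹⁰ = 3.016 × 10²² m/s²

3.016 × 10²² m/s²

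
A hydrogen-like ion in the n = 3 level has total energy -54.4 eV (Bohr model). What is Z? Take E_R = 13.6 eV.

6

E_n = −E_R Z²/n² ⇒ Z² = −E_n n²/E_R = 54.4 × 3² / 13.6 ≈ 36.00
Z = 6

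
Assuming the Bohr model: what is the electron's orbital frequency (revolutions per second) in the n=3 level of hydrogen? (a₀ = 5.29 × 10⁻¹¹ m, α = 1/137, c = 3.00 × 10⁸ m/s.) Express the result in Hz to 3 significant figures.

2.44 × 10¹⁴ Hz

r = n²a₀/Z = 4.76 × 10⁻¹⁰ m, v = Zαc/n = 7.30 × 10⁵ m/s
f = v/(2πr) = 2.44 × 10¹⁴ Hz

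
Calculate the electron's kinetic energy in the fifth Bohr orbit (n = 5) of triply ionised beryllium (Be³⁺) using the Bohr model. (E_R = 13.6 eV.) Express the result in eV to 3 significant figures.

For a Coulomb orbit the virial theorem gives K = −E_n.
E_n = −E_R·Z²/n², so K = E_R·Z²/n² = 13.6 × 4²/5² = 8.70 eV

8.70 eV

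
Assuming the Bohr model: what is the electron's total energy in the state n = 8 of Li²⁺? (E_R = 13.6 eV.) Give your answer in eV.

E_n = −E_R·Z²/n² = −13.6 × 3²/8² = -1.91 eV

-1.91 eV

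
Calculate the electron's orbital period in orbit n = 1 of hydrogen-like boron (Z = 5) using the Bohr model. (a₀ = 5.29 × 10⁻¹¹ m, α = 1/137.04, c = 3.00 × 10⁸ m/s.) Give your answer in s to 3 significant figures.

6.07 × 10⁻¹⁸ s

r = n²a₀/Z = 1²·5.29 × 10⁻¹¹/5 = 1.06 × 10⁻¹¹ m
v = Zαc/n = 5·0.00730·3.00 × 10⁸/1 = 1.09 × 10⁷ m/s
T = 2πr/v = 6.07 × 10⁻¹⁸ s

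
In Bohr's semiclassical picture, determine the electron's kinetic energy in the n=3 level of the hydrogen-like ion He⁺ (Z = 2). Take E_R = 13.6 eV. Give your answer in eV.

6.04 eV

For a Coulomb orbit the virial theorem gives K = −E_n.
E_n = −E_R·Z²/n², so K = E_R·Z²/n² = 13.6 × 2²/3² = 6.04 eV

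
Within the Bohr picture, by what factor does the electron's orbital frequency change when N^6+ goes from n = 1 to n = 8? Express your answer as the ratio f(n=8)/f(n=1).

f ∝ Z^2 · n^-3; with Z fixed, f ∝ n^-3.
f(n=8)/f(n=1) = (8/1)^-3 = 1/512

1/512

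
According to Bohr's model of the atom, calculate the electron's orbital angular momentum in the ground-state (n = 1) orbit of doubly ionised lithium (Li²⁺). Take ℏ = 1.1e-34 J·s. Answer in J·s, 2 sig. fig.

1.1e-34 J·s

L_n = nℏ = 1 × 1.1e-34 = 1.1e-34 J·s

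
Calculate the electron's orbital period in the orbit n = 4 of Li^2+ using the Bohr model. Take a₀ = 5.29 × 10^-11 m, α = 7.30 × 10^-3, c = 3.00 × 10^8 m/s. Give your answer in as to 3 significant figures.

r = n²a₀/Z = 4²·5.29 × 10^-11/3 = 2.82 × 10^-10 m
v = Zαc/n = 3·0.00730·3.00 × 10^8/4 = 1.64 × 10^6 m/s
T = 2πr/v = 1.08 × 10^-15 s = 1080 as

1080 as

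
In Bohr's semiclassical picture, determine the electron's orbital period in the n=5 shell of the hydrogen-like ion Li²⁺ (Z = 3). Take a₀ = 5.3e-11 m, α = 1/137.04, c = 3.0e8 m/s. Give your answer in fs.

r = n²a₀/Z = 5²·5.3e-11/3 = 4.4e-10 m
v = Zαc/n = 3·0.0073·3.0e8/5 = 1.3e6 m/s
T = 2πr/v = 2.1e-15 s = 2.1 fs

2.1 fs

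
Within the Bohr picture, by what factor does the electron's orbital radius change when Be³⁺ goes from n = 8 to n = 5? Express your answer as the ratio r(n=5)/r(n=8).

25/64

r ∝ Z^-1 · n^2; with Z fixed, r ∝ n^2.
r(n=5)/r(n=8) = (5/8)^2 = 25/64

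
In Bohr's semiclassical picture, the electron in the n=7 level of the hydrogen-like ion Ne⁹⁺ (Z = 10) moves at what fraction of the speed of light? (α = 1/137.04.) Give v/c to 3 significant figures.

0.0104

v_n = Zαc/n, so v/c = Zα/n = 10 × 0.00730 / 7 = 0.0104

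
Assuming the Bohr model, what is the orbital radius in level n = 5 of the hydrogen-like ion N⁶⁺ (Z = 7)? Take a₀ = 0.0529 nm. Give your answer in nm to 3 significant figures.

r_n = n²a₀/Z = 5² × 0.0529 / 7
    = 25 × 0.0529 / 7 = 0.189 nm

0.189 nm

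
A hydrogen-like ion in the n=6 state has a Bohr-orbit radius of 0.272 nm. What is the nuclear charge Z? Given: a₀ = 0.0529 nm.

r_n = n²a₀/Z ⇒ Z = n²a₀/r = 6² × 0.0529 / 0.272 ≈ 7.00
Z = 7

7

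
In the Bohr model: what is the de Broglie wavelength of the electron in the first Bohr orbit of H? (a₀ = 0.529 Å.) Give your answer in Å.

The Bohr quantisation condition is nλ = 2πr_n.
r_n = n²a₀/Z = 0.529 Å
λ = 2πr_n/n = 2π·0.529/1 = 3.32 Å

3.32 Å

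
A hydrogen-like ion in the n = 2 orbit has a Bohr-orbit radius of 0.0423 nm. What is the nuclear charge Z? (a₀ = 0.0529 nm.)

5

r_n = n²a₀/Z ⇒ Z = n²a₀/r = 2² × 0.0529 / 0.0423 ≈ 5.00
Z = 5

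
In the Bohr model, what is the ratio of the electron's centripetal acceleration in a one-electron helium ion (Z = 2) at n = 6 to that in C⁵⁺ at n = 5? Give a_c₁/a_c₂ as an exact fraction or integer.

a_c ∝ Z^3 · n^-4
a_c₁/a_c₂ = (2/6)^3 · (6/5)^-4 = 625/34992

625/34992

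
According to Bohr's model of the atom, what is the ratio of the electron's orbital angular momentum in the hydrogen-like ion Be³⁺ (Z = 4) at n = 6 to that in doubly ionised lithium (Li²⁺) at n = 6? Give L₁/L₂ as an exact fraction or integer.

L = nℏ is independent of Z.
L₁/L₂ = n₁/n₂ = 6/6 = 1

1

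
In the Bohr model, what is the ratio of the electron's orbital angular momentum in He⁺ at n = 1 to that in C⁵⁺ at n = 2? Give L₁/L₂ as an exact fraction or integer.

L = nℏ is independent of Z.
L₁/L₂ = n₁/n₂ = 1/2 = 1/2

1/2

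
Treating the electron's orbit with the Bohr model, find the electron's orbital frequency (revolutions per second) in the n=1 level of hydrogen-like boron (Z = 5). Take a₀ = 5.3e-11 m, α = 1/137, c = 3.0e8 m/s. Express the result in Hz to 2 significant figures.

r = n²a₀/Z = 1.1e-11 m, v = Zαc/n = 1.1e7 m/s
f = v/(2πr) = 1.6e17 Hz

1.6e17 Hz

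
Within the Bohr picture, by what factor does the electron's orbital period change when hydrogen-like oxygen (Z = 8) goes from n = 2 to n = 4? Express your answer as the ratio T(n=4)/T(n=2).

8

T ∝ Z^-2 · n^3; with Z fixed, T ∝ n^3.
T(n=4)/T(n=2) = (4/2)^3 = 8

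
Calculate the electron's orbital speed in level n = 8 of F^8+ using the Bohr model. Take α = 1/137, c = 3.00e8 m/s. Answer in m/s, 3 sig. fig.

2.46e6 m/s

v_n = Zαc/n = 9 × 0.00730 × 3.00e8 / 8
    = 2.46e6 m/s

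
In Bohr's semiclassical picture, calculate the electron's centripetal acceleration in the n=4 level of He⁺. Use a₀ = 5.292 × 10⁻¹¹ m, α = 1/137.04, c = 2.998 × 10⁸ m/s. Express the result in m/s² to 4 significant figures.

r = n²a₀/Z = 4.234 × 10⁻¹⁰ m, v = Zαc/n = 1.094 × 10⁶ m/s
a = v²/r = (1.094 × 10⁶)² / 4.234 × 10⁻¹⁰ = 2.826 × 10²¹ m/s²

2.826 × 10²¹ m/s²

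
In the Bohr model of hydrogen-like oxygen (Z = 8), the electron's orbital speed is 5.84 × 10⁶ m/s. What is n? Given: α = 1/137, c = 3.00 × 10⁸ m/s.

3

v_n = Zαc/n ⇒ n = Zαc/v = 8 × 0.00730 × 3.00 × 10⁸ / 5.84 × 10⁶ ≈ 3.00
n = 3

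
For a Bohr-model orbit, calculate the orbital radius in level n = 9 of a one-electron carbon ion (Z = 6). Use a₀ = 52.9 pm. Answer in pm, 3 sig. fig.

714 pm

r_n = n²a₀/Z = 9² × 52.9 / 6
    = 81 × 52.9 / 6 = 714 pm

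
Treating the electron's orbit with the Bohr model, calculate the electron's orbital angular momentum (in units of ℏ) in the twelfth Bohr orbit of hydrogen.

12

L_n = nℏ, so L/ℏ = n = 12.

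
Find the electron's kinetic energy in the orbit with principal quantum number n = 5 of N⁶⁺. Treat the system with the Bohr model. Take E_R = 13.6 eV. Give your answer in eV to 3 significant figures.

For a Coulomb orbit the virial theorem gives K = −E_n.
E_n = −E_R·Z²/n², so K = E_R·Z²/n² = 13.6 × 7²/5² = 26.7 eV

26.7 eV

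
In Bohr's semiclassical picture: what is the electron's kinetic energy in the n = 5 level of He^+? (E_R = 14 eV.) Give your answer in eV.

2.2 eV

For a Coulomb orbit the virial theorem gives K = −E_n.
E_n = −E_R·Z²/n², so K = E_R·Z²/n² = 14 × 2²/5² = 2.2 eV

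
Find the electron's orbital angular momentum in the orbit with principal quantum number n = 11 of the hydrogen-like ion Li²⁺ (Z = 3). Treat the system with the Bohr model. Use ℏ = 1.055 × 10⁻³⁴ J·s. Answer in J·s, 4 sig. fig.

1.160 × 10⁻³³ J·s

L_n = nℏ = 11 × 1.055 × 10⁻³⁴ = 1.160 × 10⁻³³ J·s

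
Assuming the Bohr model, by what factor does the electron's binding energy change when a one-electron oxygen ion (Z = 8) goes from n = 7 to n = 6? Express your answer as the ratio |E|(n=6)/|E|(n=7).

|E| ∝ Z^2 · n^-2; with Z fixed, |E| ∝ n^-2.
|E|(n=6)/|E|(n=7) = (6/7)^-2 = 49/36

49/36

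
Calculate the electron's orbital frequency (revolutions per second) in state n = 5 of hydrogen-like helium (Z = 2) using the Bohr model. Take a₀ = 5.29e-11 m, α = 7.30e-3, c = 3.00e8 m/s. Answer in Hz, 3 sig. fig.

r = n²a₀/Z = 6.61e-10 m, v = Zαc/n = 8.76e5 m/s
f = v/(2πr) = 2.11e14 Hz

2.11e14 Hz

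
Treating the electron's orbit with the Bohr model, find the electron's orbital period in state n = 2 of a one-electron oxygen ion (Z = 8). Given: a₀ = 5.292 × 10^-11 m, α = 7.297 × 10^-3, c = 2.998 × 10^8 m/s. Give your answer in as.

19.00 as

r = n²a₀/Z = 2²·5.292 × 10^-11/8 = 2.646 × 10^-11 m
v = Zαc/n = 8·0.007297·2.998 × 10^8/2 = 8.751 × 10^6 m/s
T = 2πr/v = 1.900 × 10^-17 s = 19.00 as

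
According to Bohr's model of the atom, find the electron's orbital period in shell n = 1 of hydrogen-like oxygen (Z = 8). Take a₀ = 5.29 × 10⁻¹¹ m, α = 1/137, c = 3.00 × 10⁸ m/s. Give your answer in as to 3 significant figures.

2.37 as

r = n²a₀/Z = 1²·5.29 × 10⁻¹¹/8 = 6.61 × 10⁻¹² m
v = Zαc/n = 8·0.00730·3.00 × 10⁸/1 = 1.75 × 10⁷ m/s
T = 2πr/v = 2.37 × 10⁻¹⁸ s = 2.37 as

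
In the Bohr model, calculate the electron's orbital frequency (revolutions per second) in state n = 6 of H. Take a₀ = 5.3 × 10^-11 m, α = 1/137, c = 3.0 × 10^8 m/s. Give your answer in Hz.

r = n²a₀/Z = 1.9 × 10^-9 m, v = Zαc/n = 3.6 × 10^5 m/s
f = v/(2πr) = 3.0 × 10^13 Hz

3.0 × 10^13 Hz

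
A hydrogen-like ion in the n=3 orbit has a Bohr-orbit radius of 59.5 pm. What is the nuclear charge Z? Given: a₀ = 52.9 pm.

r_n = n²a₀/Z ⇒ Z = n²a₀/r = 3² × 52.9 / 59.5 ≈ 8.00
Z = 8

8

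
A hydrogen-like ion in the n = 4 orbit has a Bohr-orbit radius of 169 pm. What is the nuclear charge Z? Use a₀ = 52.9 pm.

r_n = n²a₀/Z ⇒ Z = n²a₀/r = 4² × 52.9 / 169 ≈ 5.01
Z = 5

5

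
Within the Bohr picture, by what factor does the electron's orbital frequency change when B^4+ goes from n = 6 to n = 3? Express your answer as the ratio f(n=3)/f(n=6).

8

f ∝ Z^2 · n^-3; with Z fixed, f ∝ n^-3.
f(n=3)/f(n=6) = (3/6)^-3 = 8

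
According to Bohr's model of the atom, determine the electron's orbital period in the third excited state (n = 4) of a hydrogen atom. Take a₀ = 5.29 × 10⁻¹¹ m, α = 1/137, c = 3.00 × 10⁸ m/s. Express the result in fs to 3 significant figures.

r = n²a₀/Z = 4²·5.29 × 10⁻¹¹/1 = 8.46 × 10⁻¹⁰ m
v = Zαc/n = 1·0.00730·3.00 × 10⁸/4 = 5.47 × 10⁵ m/s
T = 2πr/v = 9.71 × 10⁻¹⁵ s = 9.71 fs

9.71 fs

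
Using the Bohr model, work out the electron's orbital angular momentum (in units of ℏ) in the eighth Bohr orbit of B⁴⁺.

8

L_n = nℏ, so L/ℏ = n = 8.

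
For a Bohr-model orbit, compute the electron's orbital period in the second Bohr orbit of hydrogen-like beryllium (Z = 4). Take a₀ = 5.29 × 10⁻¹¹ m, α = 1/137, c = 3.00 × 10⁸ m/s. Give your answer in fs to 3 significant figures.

r = n²a₀/Z = 2²·5.29 × 10⁻¹¹/4 = 5.29 × 10⁻¹¹ m
v = Zαc/n = 4·0.00730·3.00 × 10⁸/2 = 4.38 × 10⁶ m/s
T = 2πr/v = 7.59 × 10⁻¹⁷ s = 0.0759 fs

0.0759 fs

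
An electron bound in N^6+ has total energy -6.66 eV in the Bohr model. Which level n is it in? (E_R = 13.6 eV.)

E_n = −E_R Z²/n² ⇒ n² = E_R Z²/(−E_n) = 13.6 × 7² / 6.66 ≈ 100.06
n = 10

10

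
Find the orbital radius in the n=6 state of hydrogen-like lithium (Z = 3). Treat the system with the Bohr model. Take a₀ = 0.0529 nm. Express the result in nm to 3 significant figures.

r_n = n²a₀/Z = 6² × 0.0529 / 3
    = 36 × 0.0529 / 3 = 0.635 nm

0.635 nm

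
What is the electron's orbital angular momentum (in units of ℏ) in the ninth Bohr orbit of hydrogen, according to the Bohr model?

9

L_n = nℏ, so L/ℏ = n = 9.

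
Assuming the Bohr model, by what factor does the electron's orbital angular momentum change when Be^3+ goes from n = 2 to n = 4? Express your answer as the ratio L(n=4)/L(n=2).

2

L = nℏ depends only on n, so L ∝ n.
L(n=4)/L(n=2) = (4/2)^1 = 2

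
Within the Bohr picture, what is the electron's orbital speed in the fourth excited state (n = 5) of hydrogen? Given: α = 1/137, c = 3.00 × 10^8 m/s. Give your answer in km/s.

438 km/s

v_n = Zαc/n = 1 × 0.00730 × 3.00 × 10^8 / 5
    = 438 km/s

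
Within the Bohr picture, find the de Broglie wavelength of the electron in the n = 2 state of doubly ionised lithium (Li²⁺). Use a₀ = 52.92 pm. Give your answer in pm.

The Bohr quantisation condition is nλ = 2πr_n.
r_n = n²a₀/Z = 70.56 pm
λ = 2πr_n/n = 2π·70.56/2 = 221.7 pm

221.7 pm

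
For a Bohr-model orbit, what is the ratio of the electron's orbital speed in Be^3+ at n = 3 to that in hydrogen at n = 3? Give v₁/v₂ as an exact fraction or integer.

v ∝ Z^1 · n^-1
v₁/v₂ = (4/1)^1 · (3/3)^-1 = 4

4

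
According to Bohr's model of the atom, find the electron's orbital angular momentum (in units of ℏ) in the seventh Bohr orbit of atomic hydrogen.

L_n = nℏ, so L/ℏ = n = 7.

7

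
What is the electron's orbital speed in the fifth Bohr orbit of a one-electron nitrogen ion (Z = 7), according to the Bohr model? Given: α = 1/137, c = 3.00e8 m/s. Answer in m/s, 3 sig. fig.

v_n = Zαc/n = 7 × 0.00730 × 3.00e8 / 5
    = 3.07e6 m/s

3.07e6 m/s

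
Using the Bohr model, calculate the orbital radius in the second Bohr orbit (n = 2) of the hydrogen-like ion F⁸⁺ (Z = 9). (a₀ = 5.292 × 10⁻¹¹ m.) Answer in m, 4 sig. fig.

r_n = n²a₀/Z = 2² × 5.292 × 10⁻¹¹ / 9
    = 4 × 5.292 × 10⁻¹¹ / 9 = 2.352 × 10⁻¹¹ m

2.352 × 10⁻¹¹ m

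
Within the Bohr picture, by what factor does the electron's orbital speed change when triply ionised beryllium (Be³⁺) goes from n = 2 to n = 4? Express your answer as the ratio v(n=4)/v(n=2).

v ∝ Z^1 · n^-1; with Z fixed, v ∝ n^-1.
v(n=4)/v(n=2) = (4/2)^-1 = 1/2

1/2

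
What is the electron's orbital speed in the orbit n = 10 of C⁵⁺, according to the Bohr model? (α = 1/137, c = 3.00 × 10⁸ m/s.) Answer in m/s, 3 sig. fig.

1.31 × 10⁶ m/s

v_n = Zαc/n = 6 × 0.00730 × 3.00 × 10⁸ / 10
    = 1.31 × 10⁶ m/s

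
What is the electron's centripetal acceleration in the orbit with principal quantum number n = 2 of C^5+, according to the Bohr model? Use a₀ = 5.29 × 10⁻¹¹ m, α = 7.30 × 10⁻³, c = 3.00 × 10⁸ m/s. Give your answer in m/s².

r = n²a₀/Z = 3.53 × 10⁻¹¹ m, v = Zαc/n = 6.57 × 10⁶ m/s
a = v²/r = (6.57 × 10⁶)² / 3.53 × 10⁻¹¹ = 1.22 × 10²⁴ m/s²

1.22 × 10²⁴ m/s²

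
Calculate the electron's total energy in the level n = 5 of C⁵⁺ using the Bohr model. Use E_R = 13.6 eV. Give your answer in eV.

E_n = −E_R·Z²/n² = −13.6 × 6²/5² = -19.6 eV

-19.6 eV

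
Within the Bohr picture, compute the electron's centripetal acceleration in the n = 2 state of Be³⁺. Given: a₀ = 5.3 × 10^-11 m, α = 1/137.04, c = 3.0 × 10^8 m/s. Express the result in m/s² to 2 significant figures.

3.6 × 10^23 m/s²

r = n²a₀/Z = 5.3 × 10^-11 m, v = Zαc/n = 4.4 × 10^6 m/s
a = v²/r = (4.4 × 10^6)² / 5.3 × 10^-11 = 3.6 × 10^23 m/s²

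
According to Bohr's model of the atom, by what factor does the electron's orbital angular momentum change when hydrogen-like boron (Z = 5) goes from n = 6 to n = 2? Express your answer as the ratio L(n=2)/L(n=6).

L = nℏ depends only on n, so L ∝ n.
L(n=2)/L(n=6) = (2/6)^1 = 1/3

1/3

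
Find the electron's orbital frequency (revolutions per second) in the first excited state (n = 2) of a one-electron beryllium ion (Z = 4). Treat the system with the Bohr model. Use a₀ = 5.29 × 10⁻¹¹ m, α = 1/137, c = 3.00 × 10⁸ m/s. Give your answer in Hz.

r = n²a₀/Z = 5.29 × 10⁻¹¹ m, v = Zαc/n = 4.38 × 10⁶ m/s
f = v/(2πr) = 1.32 × 10¹⁶ Hz

1.32 × 10¹⁶ Hz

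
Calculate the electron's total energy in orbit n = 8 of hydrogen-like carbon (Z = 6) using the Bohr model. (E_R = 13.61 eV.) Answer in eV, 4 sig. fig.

E_n = −E_R·Z²/n² = −13.61 × 6²/8² = -7.656 eV

-7.656 eV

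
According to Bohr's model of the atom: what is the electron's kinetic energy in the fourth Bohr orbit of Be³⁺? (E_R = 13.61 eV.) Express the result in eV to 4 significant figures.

For a Coulomb orbit the virial theorem gives K = −E_n.
E_n = −E_R·Z²/n², so K = E_R·Z²/n² = 13.61 × 4²/4² = 13.61 eV

13.61 eV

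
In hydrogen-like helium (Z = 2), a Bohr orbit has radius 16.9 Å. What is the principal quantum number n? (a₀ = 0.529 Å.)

r_n = n²a₀/Z ⇒ n² = rZ/a₀ = 16.9 × 2 / 0.529 ≈ 63.89
n = 8

8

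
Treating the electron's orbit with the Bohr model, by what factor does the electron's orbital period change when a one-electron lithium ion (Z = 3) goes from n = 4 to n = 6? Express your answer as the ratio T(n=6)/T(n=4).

27/8

T ∝ Z^-2 · n^3; with Z fixed, T ∝ n^3.
T(n=6)/T(n=4) = (6/4)^3 = 27/8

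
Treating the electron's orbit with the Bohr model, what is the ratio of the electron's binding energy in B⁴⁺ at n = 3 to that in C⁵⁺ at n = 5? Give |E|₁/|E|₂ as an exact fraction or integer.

625/324

|E| ∝ Z^2 · n^-2
|E|₁/|E|₂ = (5/6)^2 · (3/5)^-2 = 625/324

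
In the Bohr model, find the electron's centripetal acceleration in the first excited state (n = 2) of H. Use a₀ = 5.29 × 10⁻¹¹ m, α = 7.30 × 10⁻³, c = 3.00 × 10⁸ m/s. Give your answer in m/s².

r = n²a₀/Z = 2.12 × 10⁻¹⁰ m, v = Zαc/n = 1.09 × 10⁶ m/s
a = v²/r = (1.09 × 10⁶)² / 2.12 × 10⁻¹⁰ = 5.67 × 10²¹ m/s²

5.67 × 10²¹ m/s²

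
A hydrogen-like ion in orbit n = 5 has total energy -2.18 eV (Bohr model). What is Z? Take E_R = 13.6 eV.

E_n = −E_R Z²/n² ⇒ Z² = −E_n n²/E_R = 2.18 × 5² / 13.6 ≈ 4.01
Z = 2

2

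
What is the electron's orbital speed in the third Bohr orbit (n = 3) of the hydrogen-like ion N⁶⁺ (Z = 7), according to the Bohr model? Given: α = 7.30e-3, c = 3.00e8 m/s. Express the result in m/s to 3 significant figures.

5.11e6 m/s

v_n = Zαc/n = 7 × 0.00730 × 3.00e8 / 3
    = 5.11e6 m/s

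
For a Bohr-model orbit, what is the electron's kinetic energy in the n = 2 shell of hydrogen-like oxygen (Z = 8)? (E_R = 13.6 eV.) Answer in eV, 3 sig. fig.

For a Coulomb orbit the virial theorem gives K = −E_n.
E_n = −E_R·Z²/n², so K = E_R·Z²/n² = 13.6 × 8²/2² = 218 eV

218 eV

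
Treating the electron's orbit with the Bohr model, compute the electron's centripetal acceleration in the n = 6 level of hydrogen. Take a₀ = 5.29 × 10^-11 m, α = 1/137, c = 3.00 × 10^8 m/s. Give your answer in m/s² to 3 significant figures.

r = n²a₀/Z = 1.90 × 10^-9 m, v = Zαc/n = 3.65 × 10^5 m/s
a = v²/r = (3.65 × 10^5)² / 1.90 × 10^-9 = 6.99 × 10^19 m/s²

6.99 × 10^19 m/s²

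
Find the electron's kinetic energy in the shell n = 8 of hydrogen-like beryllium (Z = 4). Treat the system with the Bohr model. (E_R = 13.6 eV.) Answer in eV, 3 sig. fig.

For a Coulomb orbit the virial theorem gives K = −E_n.
E_n = −E_R·Z²/n², so K = E_R·Z²/n² = 13.6 × 4²/8² = 3.40 eV

3.40 eV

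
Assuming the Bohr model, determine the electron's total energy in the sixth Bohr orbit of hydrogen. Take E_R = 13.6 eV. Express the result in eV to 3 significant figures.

E_n = −E_R·Z²/n² = −13.6 × 1²/6² = -0.378 eV

-0.378 eV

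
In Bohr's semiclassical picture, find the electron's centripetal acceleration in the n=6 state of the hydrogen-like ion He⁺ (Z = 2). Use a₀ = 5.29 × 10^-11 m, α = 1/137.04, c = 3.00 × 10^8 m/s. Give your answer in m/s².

5.59 × 10^20 m/s²

r = n²a₀/Z = 9.52 × 10^-10 m, v = Zαc/n = 7.30 × 10^5 m/s
a = v²/r = (7.30 × 10^5)² / 9.52 × 10^-10 = 5.59 × 10^20 m/s²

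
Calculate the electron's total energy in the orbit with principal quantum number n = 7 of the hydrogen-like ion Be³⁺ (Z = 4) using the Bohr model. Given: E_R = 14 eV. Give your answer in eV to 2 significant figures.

-4.6 eV

E_n = −E_R·Z²/n² = −14 × 4²/7² = -4.6 eV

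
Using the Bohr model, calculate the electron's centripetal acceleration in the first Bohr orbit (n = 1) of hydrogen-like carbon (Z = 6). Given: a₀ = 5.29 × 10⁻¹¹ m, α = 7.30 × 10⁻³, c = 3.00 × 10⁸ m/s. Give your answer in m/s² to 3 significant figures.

1.96 × 10²⁵ m/s²

r = n²a₀/Z = 8.82 × 10⁻¹² m, v = Zαc/n = 1.31 × 10⁷ m/s
a = v²/r = (1.31 × 10⁷)² / 8.82 × 10⁻¹² = 1.96 × 10²⁵ m/s²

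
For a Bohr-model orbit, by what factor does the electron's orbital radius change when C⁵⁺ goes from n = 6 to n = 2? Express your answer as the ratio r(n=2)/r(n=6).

1/9

r ∝ Z^-1 · n^2; with Z fixed, r ∝ n^2.
r(n=2)/r(n=6) = (2/6)^2 = 1/9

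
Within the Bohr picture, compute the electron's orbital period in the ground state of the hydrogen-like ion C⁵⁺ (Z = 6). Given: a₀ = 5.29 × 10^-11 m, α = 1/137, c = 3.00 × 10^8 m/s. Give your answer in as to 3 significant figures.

4.22 as

r = n²a₀/Z = 1²·5.29 × 10^-11/6 = 8.82 × 10^-12 m
v = Zαc/n = 6·0.00730·3.00 × 10^8/1 = 1.31 × 10^7 m/s
T = 2πr/v = 4.22 × 10^-18 s = 4.22 as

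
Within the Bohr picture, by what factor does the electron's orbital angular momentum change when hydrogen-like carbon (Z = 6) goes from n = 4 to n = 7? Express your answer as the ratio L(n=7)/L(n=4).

L = nℏ depends only on n, so L ∝ n.
L(n=7)/L(n=4) = (7/4)^1 = 7/4

7/4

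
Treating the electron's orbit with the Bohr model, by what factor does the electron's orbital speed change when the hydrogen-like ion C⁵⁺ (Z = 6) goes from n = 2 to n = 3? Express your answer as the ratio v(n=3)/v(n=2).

2/3

v ∝ Z^1 · n^-1; with Z fixed, v ∝ n^-1.
v(n=3)/v(n=2) = (3/2)^-1 = 2/3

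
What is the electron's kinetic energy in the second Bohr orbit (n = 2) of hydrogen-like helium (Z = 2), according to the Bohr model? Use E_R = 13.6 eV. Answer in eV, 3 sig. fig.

13.6 eV

For a Coulomb orbit the virial theorem gives K = −E_n.
E_n = −E_R·Z²/n², so K = E_R·Z²/n² = 13.6 × 2²/2² = 13.6 eV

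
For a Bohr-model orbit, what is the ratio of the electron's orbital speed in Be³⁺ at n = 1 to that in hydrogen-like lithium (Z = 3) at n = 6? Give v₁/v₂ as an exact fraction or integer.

v ∝ Z^1 · n^-1
v₁/v₂ = (4/3)^1 · (1/6)^-1 = 8

8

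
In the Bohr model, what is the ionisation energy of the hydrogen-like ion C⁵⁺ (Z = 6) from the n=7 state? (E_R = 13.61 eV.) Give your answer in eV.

E_n = −E_R·Z²/n² = −13.61 × 6²/7² eV = -9.999 eV
Ionisation energy = −E_n = 9.999 eV

9.999 eV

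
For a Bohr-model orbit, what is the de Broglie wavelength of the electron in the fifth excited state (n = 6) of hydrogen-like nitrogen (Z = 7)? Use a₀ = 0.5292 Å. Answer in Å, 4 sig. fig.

The Bohr quantisation condition is nλ = 2πr_n.
r_n = n²a₀/Z = 2.722 Å
λ = 2πr_n/n = 2π·2.722/6 = 2.850 Å

2.850 Å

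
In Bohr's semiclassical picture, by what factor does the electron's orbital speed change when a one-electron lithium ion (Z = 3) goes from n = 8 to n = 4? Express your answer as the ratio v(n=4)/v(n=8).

v ∝ Z^1 · n^-1; with Z fixed, v ∝ n^-1.
v(n=4)/v(n=8) = (4/8)^-1 = 2

2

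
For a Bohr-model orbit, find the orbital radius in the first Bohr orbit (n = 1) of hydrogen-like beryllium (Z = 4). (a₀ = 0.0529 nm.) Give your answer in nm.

r_n = n²a₀/Z = 1² × 0.0529 / 4
    = 1 × 0.0529 / 4 = 0.0132 nm

0.0132 nm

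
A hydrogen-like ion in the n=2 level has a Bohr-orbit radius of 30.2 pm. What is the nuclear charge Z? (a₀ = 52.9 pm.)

r_n = n²a₀/Z ⇒ Z = n²a₀/r = 2² × 52.9 / 30.2 ≈ 7.01
Z = 7

7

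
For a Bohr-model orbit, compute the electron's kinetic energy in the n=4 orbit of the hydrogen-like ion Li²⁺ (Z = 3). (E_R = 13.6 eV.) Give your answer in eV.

7.65 eV

For a Coulomb orbit the virial theorem gives K = −E_n.
E_n = −E_R·Z²/n², so K = E_R·Z²/n² = 13.6 × 3²/4² = 7.65 eV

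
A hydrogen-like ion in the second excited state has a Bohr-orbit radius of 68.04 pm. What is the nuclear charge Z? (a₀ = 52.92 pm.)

r_n = n²a₀/Z ⇒ Z = n²a₀/r = 3² × 52.92 / 68.04 ≈ 7.00
Z = 7

7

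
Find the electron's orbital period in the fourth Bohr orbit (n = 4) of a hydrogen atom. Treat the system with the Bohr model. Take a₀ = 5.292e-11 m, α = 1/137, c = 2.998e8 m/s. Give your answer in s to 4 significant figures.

r = n²a₀/Z = 4²·5.292e-11/1 = 8.467e-10 m
v = Zαc/n = 1·0.007299·2.998e8/4 = 5.471e5 m/s
T = 2πr/v = 9.725e-15 s

9.725e-15 s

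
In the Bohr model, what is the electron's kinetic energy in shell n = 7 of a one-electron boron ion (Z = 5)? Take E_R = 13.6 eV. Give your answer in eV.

For a Coulomb orbit the virial theorem gives K = −E_n.
E_n = −E_R·Z²/n², so K = E_R·Z²/n² = 13.6 × 5²/7² = 6.94 eV

6.94 eV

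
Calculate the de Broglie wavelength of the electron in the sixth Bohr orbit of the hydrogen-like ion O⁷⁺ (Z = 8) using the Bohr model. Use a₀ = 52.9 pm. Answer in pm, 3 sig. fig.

249 pm

The Bohr quantisation condition is nλ = 2πr_n.
r_n = n²a₀/Z = 238 pm
λ = 2πr_n/n = 2π·238/6 = 249 pm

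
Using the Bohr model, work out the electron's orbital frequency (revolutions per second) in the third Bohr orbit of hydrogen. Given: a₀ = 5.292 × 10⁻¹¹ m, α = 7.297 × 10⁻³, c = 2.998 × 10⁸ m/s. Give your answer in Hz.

r = n²a₀/Z = 4.763 × 10⁻¹⁰ m, v = Zαc/n = 7.292 × 10⁵ m/s
f = v/(2πr) = 2.437 × 10¹⁴ Hz

2.437 × 10¹⁴ Hz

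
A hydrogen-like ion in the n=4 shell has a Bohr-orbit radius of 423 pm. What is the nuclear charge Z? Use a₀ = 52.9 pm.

2

r_n = n²a₀/Z ⇒ Z = n²a₀/r = 4² × 52.9 / 423 ≈ 2.00
Z = 2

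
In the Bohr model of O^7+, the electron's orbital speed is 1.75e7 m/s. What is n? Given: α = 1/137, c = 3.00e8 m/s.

v_n = Zαc/n ⇒ n = Zαc/v = 8 × 0.00730 × 3.00e8 / 1.75e7 ≈ 1.00
n = 1

1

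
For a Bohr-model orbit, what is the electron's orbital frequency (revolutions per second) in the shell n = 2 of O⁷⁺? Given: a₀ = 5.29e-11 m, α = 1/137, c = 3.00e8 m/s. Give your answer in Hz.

r = n²a₀/Z = 2.65e-11 m, v = Zαc/n = 8.76e6 m/s
f = v/(2πr) = 5.27e16 Hz

5.27e16 Hz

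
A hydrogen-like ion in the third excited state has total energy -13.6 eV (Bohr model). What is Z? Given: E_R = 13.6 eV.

E_n = −E_R Z²/n² ⇒ Z² = −E_n n²/E_R = 13.6 × 4² / 13.6 ≈ 16.00
Z = 4

4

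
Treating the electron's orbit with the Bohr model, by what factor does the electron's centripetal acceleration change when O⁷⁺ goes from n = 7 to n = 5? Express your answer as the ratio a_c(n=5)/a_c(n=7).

2401/625

a_c ∝ Z^3 · n^-4; with Z fixed, a_c ∝ n^-4.
a_c(n=5)/a_c(n=7) = (5/7)^-4 = 2401/625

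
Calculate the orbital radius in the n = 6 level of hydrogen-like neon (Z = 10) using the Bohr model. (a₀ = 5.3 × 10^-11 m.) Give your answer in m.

r_n = n²a₀/Z = 6² × 5.3 × 10^-11 / 10
    = 36 × 5.3 × 10^-11 / 10 = 1.9 × 10^-10 m

1.9 × 10^-10 m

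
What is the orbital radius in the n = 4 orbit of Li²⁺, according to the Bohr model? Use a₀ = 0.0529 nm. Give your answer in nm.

0.282 nm

r_n = n²a₀/Z = 4² × 0.0529 / 3
    = 16 × 0.0529 / 3 = 0.282 nm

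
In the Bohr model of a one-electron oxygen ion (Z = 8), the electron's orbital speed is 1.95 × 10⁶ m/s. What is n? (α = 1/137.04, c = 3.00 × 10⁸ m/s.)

9

v_n = Zαc/n ⇒ n = Zαc/v = 8 × 0.00730 × 3.00 × 10⁸ / 1.95 × 10⁶ ≈ 8.98
n = 9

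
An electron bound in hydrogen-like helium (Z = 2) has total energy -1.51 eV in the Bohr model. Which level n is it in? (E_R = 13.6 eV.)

6

E_n = −E_R Z²/n² ⇒ n² = E_R Z²/(−E_n) = 13.6 × 2² / 1.51 ≈ 36.03
n = 6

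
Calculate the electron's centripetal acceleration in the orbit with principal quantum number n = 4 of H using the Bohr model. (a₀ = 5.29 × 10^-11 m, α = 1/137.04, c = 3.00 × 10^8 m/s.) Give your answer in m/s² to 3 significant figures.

r = n²a₀/Z = 8.46 × 10^-10 m, v = Zαc/n = 5.47 × 10^5 m/s
a = v²/r = (5.47 × 10^5)² / 8.46 × 10^-10 = 3.54 × 10^20 m/s²

3.54 × 10^20 m/s²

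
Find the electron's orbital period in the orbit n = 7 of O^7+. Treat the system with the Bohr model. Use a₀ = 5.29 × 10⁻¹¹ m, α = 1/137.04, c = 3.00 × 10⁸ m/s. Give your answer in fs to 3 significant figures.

0.814 fs

r = n²a₀/Z = 7²·5.29 × 10⁻¹¹/8 = 3.24 × 10⁻¹⁰ m
v = Zαc/n = 8·0.00730·3.00 × 10⁸/7 = 2.50 × 10⁶ m/s
T = 2πr/v = 8.14 × 10⁻¹⁶ s = 0.814 fs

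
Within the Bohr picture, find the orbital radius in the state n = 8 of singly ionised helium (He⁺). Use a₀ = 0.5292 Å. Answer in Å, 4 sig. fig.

r_n = n²a₀/Z = 8² × 0.5292 / 2
    = 64 × 0.5292 / 2 = 16.93 Å

16.93 Å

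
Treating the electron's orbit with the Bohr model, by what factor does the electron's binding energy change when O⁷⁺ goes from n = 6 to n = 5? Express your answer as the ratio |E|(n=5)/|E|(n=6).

36/25

|E| ∝ Z^2 · n^-2; with Z fixed, |E| ∝ n^-2.
|E|(n=5)/|E|(n=6) = (5/6)^-2 = 36/25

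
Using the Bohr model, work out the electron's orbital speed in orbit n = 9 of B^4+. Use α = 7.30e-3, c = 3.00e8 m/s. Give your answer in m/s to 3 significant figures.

1.22e6 m/s

v_n = Zαc/n = 5 × 0.00730 × 3.00e8 / 9
    = 1.22e6 m/s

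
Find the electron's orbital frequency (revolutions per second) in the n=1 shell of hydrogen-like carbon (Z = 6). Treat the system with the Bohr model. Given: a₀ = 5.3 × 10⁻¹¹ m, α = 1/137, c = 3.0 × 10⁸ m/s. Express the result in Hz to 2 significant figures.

2.4 × 10¹⁷ Hz

r = n²a₀/Z = 8.8 × 10⁻¹² m, v = Zαc/n = 1.3 × 10⁷ m/s
f = v/(2πr) = 2.4 × 10¹⁷ Hz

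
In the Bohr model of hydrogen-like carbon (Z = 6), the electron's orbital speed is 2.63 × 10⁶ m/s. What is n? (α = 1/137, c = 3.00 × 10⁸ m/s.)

5

v_n = Zαc/n ⇒ n = Zαc/v = 6 × 0.00730 × 3.00 × 10⁸ / 2.63 × 10⁶ ≈ 5.00
n = 5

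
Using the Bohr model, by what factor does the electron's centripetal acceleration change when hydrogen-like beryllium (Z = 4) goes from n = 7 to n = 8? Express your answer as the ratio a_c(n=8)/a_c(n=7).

2401/4096

a_c ∝ Z^3 · n^-4; with Z fixed, a_c ∝ n^-4.
a_c(n=8)/a_c(n=7) = (8/7)^-4 = 2401/4096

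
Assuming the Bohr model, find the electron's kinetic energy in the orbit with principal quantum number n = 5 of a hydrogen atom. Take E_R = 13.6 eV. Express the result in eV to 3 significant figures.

For a Coulomb orbit the virial theorem gives K = −E_n.
E_n = −E_R·Z²/n², so K = E_R·Z²/n² = 13.6 × 1²/5² = 0.544 eV

0.544 eV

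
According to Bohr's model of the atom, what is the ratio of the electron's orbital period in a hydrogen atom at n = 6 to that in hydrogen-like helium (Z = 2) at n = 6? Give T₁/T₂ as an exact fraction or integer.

4

T ∝ Z^-2 · n^3
T₁/T₂ = (1/2)^-2 · (6/6)^3 = 4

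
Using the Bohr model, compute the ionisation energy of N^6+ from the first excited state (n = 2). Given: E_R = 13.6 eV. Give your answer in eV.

E_n = −E_R·Z²/n² = −13.6 × 7²/2² eV = -167 eV
Ionisation energy = −E_n = 167 eV

167 eV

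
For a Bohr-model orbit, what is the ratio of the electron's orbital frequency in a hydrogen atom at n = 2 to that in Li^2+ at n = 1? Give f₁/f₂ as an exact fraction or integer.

f ∝ Z^2 · n^-3
f₁/f₂ = (1/3)^2 · (2/1)^-3 = 1/72

1/72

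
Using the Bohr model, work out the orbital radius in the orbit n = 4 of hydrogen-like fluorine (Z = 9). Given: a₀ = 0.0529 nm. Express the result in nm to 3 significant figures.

0.0940 nm

r_n = n²a₀/Z = 4² × 0.0529 / 9
    = 16 × 0.0529 / 9 = 0.0940 nm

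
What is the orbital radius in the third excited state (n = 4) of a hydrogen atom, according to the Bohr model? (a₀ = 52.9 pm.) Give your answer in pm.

846 pm

r_n = n²a₀/Z = 4² × 52.9 / 1
    = 16 × 52.9 / 1 = 846 pm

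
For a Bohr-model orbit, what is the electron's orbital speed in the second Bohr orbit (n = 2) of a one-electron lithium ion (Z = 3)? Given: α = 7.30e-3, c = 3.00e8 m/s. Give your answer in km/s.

v_n = Zαc/n = 3 × 0.00730 × 3.00e8 / 2
    = 3280 km/s

3280 km/s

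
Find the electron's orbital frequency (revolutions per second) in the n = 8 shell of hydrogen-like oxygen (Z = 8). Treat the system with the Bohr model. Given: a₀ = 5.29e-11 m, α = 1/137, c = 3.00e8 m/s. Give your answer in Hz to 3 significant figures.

8.24e14 Hz

r = n²a₀/Z = 4.23e-10 m, v = Zαc/n = 2.19e6 m/s
f = v/(2πr) = 8.24e14 Hz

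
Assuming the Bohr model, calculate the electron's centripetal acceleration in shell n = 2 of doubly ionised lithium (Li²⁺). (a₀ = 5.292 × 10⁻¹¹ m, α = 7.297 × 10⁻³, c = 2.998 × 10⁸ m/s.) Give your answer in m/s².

1.526 × 10²³ m/s²

r = n²a₀/Z = 7.056 × 10⁻¹¹ m, v = Zαc/n = 3.281 × 10⁶ m/s
a = v²/r = (3.281 × 10⁶)² / 7.056 × 10⁻¹¹ = 1.526 × 10²³ m/s²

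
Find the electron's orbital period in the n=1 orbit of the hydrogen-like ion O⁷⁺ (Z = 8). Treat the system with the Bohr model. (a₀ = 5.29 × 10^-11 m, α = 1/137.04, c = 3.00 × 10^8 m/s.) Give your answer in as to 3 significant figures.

2.37 as

r = n²a₀/Z = 1²·5.29 × 10^-11/8 = 6.61 × 10^-12 m
v = Zαc/n = 8·0.00730·3.00 × 10^8/1 = 1.75 × 10^7 m/s
T = 2πr/v = 2.37 × 10^-18 s = 2.37 as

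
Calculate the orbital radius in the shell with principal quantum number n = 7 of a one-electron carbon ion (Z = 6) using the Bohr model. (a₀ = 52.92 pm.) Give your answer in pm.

r_n = n²a₀/Z = 7² × 52.92 / 6
    = 49 × 52.92 / 6 = 432.2 pm

432.2 pm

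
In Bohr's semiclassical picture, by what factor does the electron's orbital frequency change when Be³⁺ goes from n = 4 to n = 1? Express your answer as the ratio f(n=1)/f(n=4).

f ∝ Z^2 · n^-3; with Z fixed, f ∝ n^-3.
f(n=1)/f(n=4) = (1/4)^-3 = 64

64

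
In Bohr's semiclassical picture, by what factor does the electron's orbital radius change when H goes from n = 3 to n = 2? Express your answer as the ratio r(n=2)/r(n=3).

4/9

r ∝ Z^-1 · n^2; with Z fixed, r ∝ n^2.
r(n=2)/r(n=3) = (2/3)^2 = 4/9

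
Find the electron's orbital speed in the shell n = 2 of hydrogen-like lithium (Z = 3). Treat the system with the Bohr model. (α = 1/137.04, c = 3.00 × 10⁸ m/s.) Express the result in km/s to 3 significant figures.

3280 km/s

v_n = Zαc/n = 3 × 0.00730 × 3.00 × 10⁸ / 2
    = 3280 km/s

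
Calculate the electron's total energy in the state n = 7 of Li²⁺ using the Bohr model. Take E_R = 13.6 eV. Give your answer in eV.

-2.50 eV

E_n = −E_R·Z²/n² = −13.6 × 3²/7² = -2.50 eV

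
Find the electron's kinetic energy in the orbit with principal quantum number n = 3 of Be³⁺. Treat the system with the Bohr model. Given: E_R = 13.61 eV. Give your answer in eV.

For a Coulomb orbit the virial theorem gives K = −E_n.
E_n = −E_R·Z²/n², so K = E_R·Z²/n² = 13.61 × 4²/3² = 24.20 eV

24.20 eV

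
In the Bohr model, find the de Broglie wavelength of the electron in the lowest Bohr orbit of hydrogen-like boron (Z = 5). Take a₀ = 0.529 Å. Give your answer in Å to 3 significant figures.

The Bohr quantisation condition is nλ = 2πr_n.
r_n = n²a₀/Z = 0.106 Å
λ = 2πr_n/n = 2π·0.106/1 = 0.665 Å

0.665 Å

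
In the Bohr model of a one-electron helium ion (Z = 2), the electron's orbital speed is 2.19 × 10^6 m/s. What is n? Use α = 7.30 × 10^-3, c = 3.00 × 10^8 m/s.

v_n = Zαc/n ⇒ n = Zαc/v = 2 × 0.00730 × 3.00 × 10^8 / 2.19 × 10^6 ≈ 2.00
n = 2

2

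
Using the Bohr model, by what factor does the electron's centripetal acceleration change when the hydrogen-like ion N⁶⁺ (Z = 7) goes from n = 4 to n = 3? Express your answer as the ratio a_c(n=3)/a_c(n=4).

256/81

a_c ∝ Z^3 · n^-4; with Z fixed, a_c ∝ n^-4.
a_c(n=3)/a_c(n=4) = (3/4)^-4 = 256/81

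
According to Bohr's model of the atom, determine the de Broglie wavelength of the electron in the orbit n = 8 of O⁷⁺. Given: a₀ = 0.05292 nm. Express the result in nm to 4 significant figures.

0.3325 nm

The Bohr quantisation condition is nλ = 2πr_n.
r_n = n²a₀/Z = 0.4234 nm
λ = 2πr_n/n = 2π·0.4234/8 = 0.3325 nm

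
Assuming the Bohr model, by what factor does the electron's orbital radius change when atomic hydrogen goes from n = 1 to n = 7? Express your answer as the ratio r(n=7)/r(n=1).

r ∝ Z^-1 · n^2; with Z fixed, r ∝ n^2.
r(n=7)/r(n=1) = (7/1)^2 = 49

49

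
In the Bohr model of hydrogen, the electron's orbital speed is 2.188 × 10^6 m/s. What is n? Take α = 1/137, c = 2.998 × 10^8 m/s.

1

v_n = Zαc/n ⇒ n = Zαc/v = 1 × 0.007299 × 2.998 × 10^8 / 2.188 × 10^6 ≈ 1.00
n = 1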